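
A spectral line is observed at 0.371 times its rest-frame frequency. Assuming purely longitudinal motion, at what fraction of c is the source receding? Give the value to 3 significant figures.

β ≈ 0.758

f_obs/f_src = √((1−β)/(1+β)) = 0.371  ⇒  (1−β)/(1+β) = 0.13764
β = |1 − D²|/(1 + D²) = |1 − 0.13764|/(1 + 0.13764) = 0.758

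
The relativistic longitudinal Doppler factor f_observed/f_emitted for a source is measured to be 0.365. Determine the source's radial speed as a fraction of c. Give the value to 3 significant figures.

f_obs/f_src = √((1−β)/(1+β)) = 0.365  ⇒  (1−β)/(1+β) = 0.13322
β = |1 − D²|/(1 + D²) = |1 − 0.13322|/(1 + 0.13322) = 0.765

β ≈ 0.765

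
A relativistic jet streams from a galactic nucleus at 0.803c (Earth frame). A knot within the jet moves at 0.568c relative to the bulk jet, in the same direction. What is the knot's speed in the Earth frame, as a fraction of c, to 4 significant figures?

u ≈ 0.9416c

Relativistic velocity addition: u = (u' + v)/(1 + u'v/c²)
= (0.568 + 0.803)/(1 + 0.568×0.803) = 1.371/1.45610 = 0.9416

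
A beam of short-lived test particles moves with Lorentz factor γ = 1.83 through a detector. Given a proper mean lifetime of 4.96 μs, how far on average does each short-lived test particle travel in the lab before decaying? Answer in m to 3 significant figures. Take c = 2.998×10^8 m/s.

d ≈ 2280 m

β = √(1 − 1/γ²) = √(1 − 1/1.83²) = 0.83749
Dilated lifetime: Δt = γτ₀ = 1.83 × 4.96 μs = 9.0768 μs
d = vΔt = 0.83749c × 9.0768 μs = 2.5108×10^8 m/s × 9.0768×10^-6 s = 2280 m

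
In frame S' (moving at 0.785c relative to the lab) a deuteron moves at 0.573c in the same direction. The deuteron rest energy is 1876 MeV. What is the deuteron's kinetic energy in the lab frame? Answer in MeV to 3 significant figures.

K ≈ 3480 MeV

u_lab = (0.573 + 0.785)/(1 + 0.573×0.785) = 0.936678
γ = 1/√(1 − 0.936678²) = 2.8556
K = (γ − 1)m₀c² = (2.8556 − 1) × 1876 = 1.8556 × 1876 = 3480 MeV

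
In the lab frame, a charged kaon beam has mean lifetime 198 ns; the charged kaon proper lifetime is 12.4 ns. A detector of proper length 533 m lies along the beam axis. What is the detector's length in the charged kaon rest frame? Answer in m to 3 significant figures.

Time dilation ⇒ γ = Δt/τ₀ = 198/12.4 = 15.968
Length contraction: L = L₀/γ = 533/15.968 = 33.4 m

L ≈ 33.4 m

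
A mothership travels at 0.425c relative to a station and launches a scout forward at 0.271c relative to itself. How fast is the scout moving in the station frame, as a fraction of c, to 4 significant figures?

Compose boost 2: (0.271 + 0.425)/(1 + 0.271×0.425) = 0.6960/1.11518 = 0.6241

u ≈ 0.6241c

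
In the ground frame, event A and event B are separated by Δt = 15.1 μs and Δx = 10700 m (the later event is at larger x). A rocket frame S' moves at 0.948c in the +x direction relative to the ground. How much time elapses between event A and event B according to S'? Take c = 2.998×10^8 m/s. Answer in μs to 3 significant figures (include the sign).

γ = 1/√(1 − 0.948²) = 3.1420
Δt' = γ(Δt − vΔx/c²) = 3.1420 × (15.1 μs − 0.948×10700 m / (2.998×10^8 m/s))
= 3.1420 × (-18.735 μs) = -58.9 μs

Δt' ≈ -58.9 μs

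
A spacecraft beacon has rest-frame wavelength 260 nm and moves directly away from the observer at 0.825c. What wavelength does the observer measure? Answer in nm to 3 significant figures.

λ_obs ≈ 840 nm

Relativistic Doppler: λ_obs = λ_src √((1+β)/(1−β))
= 260 × √(1.8250/0.17500) = 260 × 3.2293 = 840 nm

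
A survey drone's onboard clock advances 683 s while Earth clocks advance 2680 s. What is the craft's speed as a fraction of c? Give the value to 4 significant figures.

γ = Δt/τ₀ = 2680/683 = 3.92387
β = √(1 − 1/γ²) = √(1 − 1/3.92387²) = 0.9670

β ≈ 0.9670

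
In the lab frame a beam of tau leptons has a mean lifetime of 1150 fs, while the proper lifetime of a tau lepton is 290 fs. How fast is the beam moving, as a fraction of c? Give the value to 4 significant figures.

β ≈ 0.9677

γ = Δt/τ₀ = 1150/290 = 3.96552
β = √(1 − 1/γ²) = √(1 − 1/3.96552²) = 0.9677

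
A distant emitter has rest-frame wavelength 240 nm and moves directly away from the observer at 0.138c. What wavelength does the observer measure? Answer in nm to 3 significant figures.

Relativistic Doppler: λ_obs = λ_src √((1+β)/(1−β))
= 240 × √(1.1380/0.86200) = 240 × 1.1490 = 276 nm

λ_obs ≈ 276 nm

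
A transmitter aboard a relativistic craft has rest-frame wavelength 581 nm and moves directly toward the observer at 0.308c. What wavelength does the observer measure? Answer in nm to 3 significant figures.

Relativistic Doppler: λ_obs = λ_src √((1−β)/(1+β))
= 581 × √(0.69200/1.3080) = 581 × 0.72736 = 423 nm

λ_obs ≈ 423 nm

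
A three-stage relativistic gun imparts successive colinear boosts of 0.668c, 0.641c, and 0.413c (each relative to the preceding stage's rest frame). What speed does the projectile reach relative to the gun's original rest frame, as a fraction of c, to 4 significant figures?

Compose boost 2: (0.641 + 0.668)/(1 + 0.641×0.668) = 1.309/1.42819 = 0.916546
Compose boost 3: (0.413 + 0.916546)/(1 + 0.413×0.916546) = 1.32955/1.37853 = 0.9645

u ≈ 0.9645c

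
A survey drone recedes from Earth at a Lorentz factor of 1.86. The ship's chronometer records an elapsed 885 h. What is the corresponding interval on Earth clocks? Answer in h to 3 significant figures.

γ = 1.86 (given)
Time dilation: Δt = γτ₀ = 1.86 × 885 h = 1650 h

Δt ≈ 1650 h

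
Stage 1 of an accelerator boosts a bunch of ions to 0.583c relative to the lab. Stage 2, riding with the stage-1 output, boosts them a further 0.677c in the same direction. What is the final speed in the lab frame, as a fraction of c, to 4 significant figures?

u ≈ 0.9034c

Compose boost 2: (0.677 + 0.583)/(1 + 0.677×0.583) = 1.260/1.39469 = 0.9034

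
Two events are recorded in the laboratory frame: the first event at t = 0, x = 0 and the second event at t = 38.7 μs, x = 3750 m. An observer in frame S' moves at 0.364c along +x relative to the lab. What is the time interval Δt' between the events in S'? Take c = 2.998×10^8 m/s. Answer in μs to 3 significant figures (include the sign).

Δt' ≈ 36.7 μs

γ = 1/√(1 − 0.364²) = 1.0737
Δt' = γ(Δt − vΔx/c²) = 1.0737 × (38.7 μs − 0.364×3750 m / (2.998×10^8 m/s))
= 1.0737 × (34.147 μs) = 36.7 μs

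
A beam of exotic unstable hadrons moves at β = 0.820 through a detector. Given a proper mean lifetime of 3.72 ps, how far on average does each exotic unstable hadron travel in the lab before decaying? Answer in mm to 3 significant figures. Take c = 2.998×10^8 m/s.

γ = 1/√(1 − 0.820²) = 1.7471
Dilated lifetime: Δt = γτ₀ = 1.7471 × 3.72 ps = 6.4994 ps
d = vΔt = 0.820c × 6.4994 ps = 2.4584×10^8 m/s × 6.4994×10^-12 s = 1.60 mm

d ≈ 1.60 mm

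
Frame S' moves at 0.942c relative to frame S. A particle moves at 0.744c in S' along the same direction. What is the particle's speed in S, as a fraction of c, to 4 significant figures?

u ≈ 0.9913c

Relativistic velocity addition: u = (u' + v)/(1 + u'v/c²)
= (0.744 + 0.942)/(1 + 0.744×0.942) = 1.686/1.70085 = 0.9913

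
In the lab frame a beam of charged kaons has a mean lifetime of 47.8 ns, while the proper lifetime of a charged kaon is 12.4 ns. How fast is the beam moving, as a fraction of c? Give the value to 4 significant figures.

γ = Δt/τ₀ = 47.8/12.4 = 3.85484
β = √(1 − 1/γ²) = √(1 − 1/3.85484²) = 0.9658

β ≈ 0.9658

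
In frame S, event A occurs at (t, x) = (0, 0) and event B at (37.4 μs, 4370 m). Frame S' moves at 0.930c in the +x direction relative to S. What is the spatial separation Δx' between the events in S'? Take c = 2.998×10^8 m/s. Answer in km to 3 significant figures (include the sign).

γ = 1/√(1 − 0.930²) = 2.7206
Δx' = γ(Δx − vΔt) = 2.7206 × (4370 m − 0.930×(2.998×10^8 m/s)×37.4×10^-6 s)
= 2.7206 × (-6057.6 m) = -16.5 km

Δx' ≈ -16.5 km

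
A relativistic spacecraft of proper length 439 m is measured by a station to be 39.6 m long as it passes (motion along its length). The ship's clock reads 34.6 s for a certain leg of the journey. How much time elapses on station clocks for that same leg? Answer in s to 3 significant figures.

Δt ≈ 384 s

Length contraction ⇒ γ = L₀/L = 439/39.6 = 11.086
Time dilation: Δt = γτ₀ = 11.086 × 34.6 s = 384 s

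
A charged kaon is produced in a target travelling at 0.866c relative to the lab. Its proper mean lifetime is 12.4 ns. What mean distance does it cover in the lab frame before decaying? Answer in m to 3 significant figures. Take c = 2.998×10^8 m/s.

d ≈ 6.44 m

γ = 1/√(1 − 0.866²) = 1.9998
Dilated lifetime: Δt = γτ₀ = 1.9998 × 12.4 ns = 24.798 ns
d = vΔt = 0.866c × 24.798 ns = 2.5963×10^8 m/s × 2.4798×10^-8 s = 6.44 m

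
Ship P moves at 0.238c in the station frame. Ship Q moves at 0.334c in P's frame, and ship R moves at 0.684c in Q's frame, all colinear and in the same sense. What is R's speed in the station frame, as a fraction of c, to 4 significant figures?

u ≈ 0.8910c

Compose boost 2: (0.334 + 0.238)/(1 + 0.334×0.238) = 0.5720/1.07949 = 0.529879
Compose boost 3: (0.684 + 0.529879)/(1 + 0.684×0.529879) = 1.21388/1.36244 = 0.8910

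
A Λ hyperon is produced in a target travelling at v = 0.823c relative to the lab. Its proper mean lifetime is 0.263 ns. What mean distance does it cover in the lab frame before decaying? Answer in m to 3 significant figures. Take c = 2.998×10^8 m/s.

γ = 1/√(1 − 0.823²) = 1.7604
Dilated lifetime: Δt = γτ₀ = 1.7604 × 0.263 ns = 0.46299 ns
d = vΔt = 0.823c × 0.46299 ns = 2.4674×10^8 m/s × 4.6299×10^-10 s = 0.114 m

d ≈ 0.114 m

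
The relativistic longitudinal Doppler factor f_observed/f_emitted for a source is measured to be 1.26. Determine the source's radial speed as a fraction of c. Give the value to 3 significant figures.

β ≈ 0.227

f_obs/f_src = √((1+β)/(1−β)) = 1.26  ⇒  (1+β)/(1−β) = 1.5876
β = |1 − D²|/(1 + D²) = |1 − 1.5876|/(1 + 1.5876) = 0.227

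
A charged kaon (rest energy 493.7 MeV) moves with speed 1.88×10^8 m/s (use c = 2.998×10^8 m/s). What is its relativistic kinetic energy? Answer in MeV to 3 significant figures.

β = v/c = 1.88×10^8 / 2.998×10^8 = 0.62708
γ = 1/√(1 − 0.62708²) = 1.2838
K = (γ − 1)m₀c² = (1.2838 − 1) × 493.7 MeV = 0.28378 × 493.7 MeV = 140 MeV

K ≈ 140 MeV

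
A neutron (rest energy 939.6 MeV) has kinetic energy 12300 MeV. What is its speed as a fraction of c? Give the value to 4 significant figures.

γ = 1 + K/(m₀c²) = 1 + 12300/939.6 = 14.0907
β = √(1 − 1/γ²) = 0.9975

β ≈ 0.9975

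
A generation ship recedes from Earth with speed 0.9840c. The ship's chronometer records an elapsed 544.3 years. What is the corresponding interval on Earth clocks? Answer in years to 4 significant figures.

Δt ≈ 3055 years

γ = 1/√(1 − 0.9840²) = 5.61267
Time dilation: Δt = γτ₀ = 5.61267 × 544.3 years = 3055 years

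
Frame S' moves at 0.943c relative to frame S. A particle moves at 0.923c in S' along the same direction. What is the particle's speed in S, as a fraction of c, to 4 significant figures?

u ≈ 0.9977c

Relativistic velocity addition: u = (u' + v)/(1 + u'v/c²)
= (0.923 + 0.943)/(1 + 0.923×0.943) = 1.866/1.87039 = 0.9977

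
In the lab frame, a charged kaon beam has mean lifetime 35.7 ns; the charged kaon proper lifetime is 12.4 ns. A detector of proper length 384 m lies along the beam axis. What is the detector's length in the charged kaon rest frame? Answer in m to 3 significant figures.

Time dilation ⇒ γ = Δt/τ₀ = 35.7/12.4 = 2.8790
Length contraction: L = L₀/γ = 384/2.8790 = 133 m

L ≈ 133 m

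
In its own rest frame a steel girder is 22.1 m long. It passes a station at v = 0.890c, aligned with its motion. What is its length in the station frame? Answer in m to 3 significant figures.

γ = 1/√(1 − 0.890²) = 2.1932
Length contraction: L = L₀/γ = 22.1/2.1932 = 10.1 m

L ≈ 10.1 m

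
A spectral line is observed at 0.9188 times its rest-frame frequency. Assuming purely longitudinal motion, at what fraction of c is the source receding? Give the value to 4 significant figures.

β ≈ 0.08448

f_obs/f_src = √((1−β)/(1+β)) = 0.9188  ⇒  (1−β)/(1+β) = 0.844193
β = |1 − D²|/(1 + D²) = |1 − 0.844193|/(1 + 0.844193) = 0.08448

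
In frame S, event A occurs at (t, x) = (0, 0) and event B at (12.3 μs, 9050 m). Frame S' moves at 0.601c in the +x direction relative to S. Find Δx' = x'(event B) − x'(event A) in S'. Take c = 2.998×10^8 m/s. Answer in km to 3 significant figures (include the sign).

γ = 1/√(1 − 0.601²) = 1.2512
Δx' = γ(Δx − vΔt) = 1.2512 × (9050 m − 0.601×(2.998×10^8 m/s)×12.3×10^-6 s)
= 1.2512 × (6833.8 m) = 8.55 km

Δx' ≈ 8.55 km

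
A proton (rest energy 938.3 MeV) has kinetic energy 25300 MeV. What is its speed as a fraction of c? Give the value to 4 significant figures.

β ≈ 0.9994

γ = 1 + K/(m₀c²) = 1 + 25300/938.3 = 27.9637
β = √(1 − 1/γ²) = 0.9994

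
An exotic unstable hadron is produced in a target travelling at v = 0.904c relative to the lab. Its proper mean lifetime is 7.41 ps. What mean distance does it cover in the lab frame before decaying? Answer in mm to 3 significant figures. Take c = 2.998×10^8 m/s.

d ≈ 4.70 mm

γ = 1/√(1 − 0.904²) = 2.3390
Dilated lifetime: Δt = γτ₀ = 2.3390 × 7.41 ps = 17.332 ps
d = vΔt = 0.904c × 17.332 ps = 2.7102×10^8 m/s × 1.7332×10^-11 s = 4.70 mm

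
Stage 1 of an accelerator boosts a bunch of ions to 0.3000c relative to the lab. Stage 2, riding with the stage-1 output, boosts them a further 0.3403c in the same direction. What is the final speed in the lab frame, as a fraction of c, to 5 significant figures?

Compose boost 2: (0.3403 + 0.3000)/(1 + 0.3403×0.3000) = 0.64030/1.102090 = 0.58099

u ≈ 0.58099c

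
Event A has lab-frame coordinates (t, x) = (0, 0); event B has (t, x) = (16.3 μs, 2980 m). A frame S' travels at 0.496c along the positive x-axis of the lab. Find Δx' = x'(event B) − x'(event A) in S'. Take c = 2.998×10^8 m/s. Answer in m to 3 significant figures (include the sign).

γ = 1/√(1 − 0.496²) = 1.1516
Δx' = γ(Δx − vΔt) = 1.1516 × (2980 m − 0.496×(2.998×10^8 m/s)×16.3×10^-6 s)
= 1.1516 × (556.18 m) = 641 m

Δx' ≈ 641 m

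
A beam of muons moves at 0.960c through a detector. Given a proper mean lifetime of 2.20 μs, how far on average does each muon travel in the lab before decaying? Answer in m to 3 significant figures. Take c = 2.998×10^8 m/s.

d ≈ 2260 m

γ = 1/√(1 − 0.960²) = 3.5714
Dilated lifetime: Δt = γτ₀ = 3.5714 × 2.20 μs = 7.8571 μs
d = vΔt = 0.960c × 7.8571 μs = 2.8781×10^8 m/s × 7.8571×10^-6 s = 2260 m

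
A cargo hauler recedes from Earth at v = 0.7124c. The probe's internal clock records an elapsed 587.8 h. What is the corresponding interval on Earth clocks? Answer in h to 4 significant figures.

γ = 1/√(1 − 0.7124²) = 1.42496
Time dilation: Δt = γτ₀ = 1.42496 × 587.8 h = 837.6 h

Δt ≈ 837.6 h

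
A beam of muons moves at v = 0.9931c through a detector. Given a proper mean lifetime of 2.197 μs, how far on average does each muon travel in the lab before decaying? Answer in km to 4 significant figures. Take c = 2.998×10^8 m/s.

γ = 1/√(1 − 0.9931²) = 8.52729
Dilated lifetime: Δt = γτ₀ = 8.52729 × 2.197 μs = 18.7345 μs
d = vΔt = 0.9931c × 18.7345 μs = 2.97731×10^8 m/s × 1.87345×10^-5 s = 5.578 km

d ≈ 5.578 km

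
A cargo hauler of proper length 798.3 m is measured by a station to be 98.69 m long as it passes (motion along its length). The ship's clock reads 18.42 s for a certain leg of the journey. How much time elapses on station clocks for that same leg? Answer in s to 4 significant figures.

Length contraction ⇒ γ = L₀/L = 798.3/98.69 = 8.08897
Time dilation: Δt = γτ₀ = 8.08897 × 18.42 s = 149.0 s

Δt ≈ 149.0 s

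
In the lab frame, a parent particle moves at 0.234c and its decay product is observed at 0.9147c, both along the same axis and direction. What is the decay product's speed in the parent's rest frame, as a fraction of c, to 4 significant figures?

Inverse velocity addition: u' = (u − v)/(1 − uv/c²)
= (0.9147 − 0.234)/(1 − 0.9147×0.234) = 0.6807/0.785960 = 0.8661

u' ≈ 0.8661c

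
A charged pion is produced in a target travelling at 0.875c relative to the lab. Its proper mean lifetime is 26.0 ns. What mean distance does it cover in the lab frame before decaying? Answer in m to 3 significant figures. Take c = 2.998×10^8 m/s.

γ = 1/√(1 − 0.875²) = 2.0656
Dilated lifetime: Δt = γτ₀ = 2.0656 × 26.0 ns = 53.705 ns
d = vΔt = 0.875c × 53.705 ns = 2.6232×10^8 m/s × 5.3705×10^-8 s = 14.1 m

d ≈ 14.1 m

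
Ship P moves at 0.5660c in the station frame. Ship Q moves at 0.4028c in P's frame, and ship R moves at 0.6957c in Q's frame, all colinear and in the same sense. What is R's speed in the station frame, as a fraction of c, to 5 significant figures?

u ≈ 0.95853c

Compose boost 2: (0.4028 + 0.5660)/(1 + 0.4028×0.5660) = 0.96880/1.227985 = 0.7889348
Compose boost 3: (0.6957 + 0.7889348)/(1 + 0.6957×0.7889348) = 1.484635/1.548862 = 0.95853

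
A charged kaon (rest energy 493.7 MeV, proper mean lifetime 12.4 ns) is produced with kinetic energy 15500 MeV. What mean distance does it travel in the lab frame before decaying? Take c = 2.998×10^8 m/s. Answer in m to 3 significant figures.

d ≈ 120 m

γ = 1 + K/(m₀c²) = 1 + 15500/493.7 = 32.396
β = √(1 − 1/γ²) = 0.99952
Dilated lifetime: γτ₀ = 32.396 × 12.4 ns = 401.71 ns
d = βc·γτ₀ = 0.99952 × (2.998×10^8 m/s) × 4.0171×10^-7 s = 120 m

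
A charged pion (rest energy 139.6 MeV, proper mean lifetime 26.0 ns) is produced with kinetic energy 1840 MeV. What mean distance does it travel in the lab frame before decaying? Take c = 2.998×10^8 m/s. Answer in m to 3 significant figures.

γ = 1 + K/(m₀c²) = 1 + 1840/139.6 = 14.181
β = √(1 − 1/γ²) = 0.99751
Dilated lifetime: γτ₀ = 14.181 × 26.0 ns = 368.69 ns
d = βc·γτ₀ = 0.99751 × (2.998×10^8 m/s) × 3.6869×10^-7 s = 110 m

d ≈ 110 m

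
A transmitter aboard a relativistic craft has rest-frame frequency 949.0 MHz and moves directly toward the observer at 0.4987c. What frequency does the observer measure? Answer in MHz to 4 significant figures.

f_obs ≈ 1641 MHz

Relativistic Doppler: f_obs = f_src √((1+β)/(1−β))
= 949.0 × √(1.49870/0.501300) = 949.0 × 1.72905 = 1641 MHz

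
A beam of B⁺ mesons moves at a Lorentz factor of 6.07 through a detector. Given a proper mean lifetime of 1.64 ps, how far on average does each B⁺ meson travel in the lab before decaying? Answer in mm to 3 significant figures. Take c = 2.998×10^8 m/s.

d ≈ 2.94 mm

β = √(1 − 1/γ²) = √(1 − 1/6.07²) = 0.98634
Dilated lifetime: Δt = γτ₀ = 6.07 × 1.64 ps = 9.9548 ps
d = vΔt = 0.98634c × 9.9548 ps = 2.9570×10^8 m/s × 9.9548×10^-12 s = 2.94 mm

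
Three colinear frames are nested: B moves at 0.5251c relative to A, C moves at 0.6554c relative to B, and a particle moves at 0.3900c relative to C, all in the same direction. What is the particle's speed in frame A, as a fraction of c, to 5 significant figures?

Compose boost 2: (0.6554 + 0.5251)/(1 + 0.6554×0.5251) = 1.1805/1.344151 = 0.8782498
Compose boost 3: (0.3900 + 0.8782498)/(1 + 0.3900×0.8782498) = 1.268250/1.342517 = 0.94468

u ≈ 0.94468c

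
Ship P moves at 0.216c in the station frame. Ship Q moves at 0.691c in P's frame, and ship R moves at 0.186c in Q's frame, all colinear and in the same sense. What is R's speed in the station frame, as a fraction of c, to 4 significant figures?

u ≈ 0.8504c

Compose boost 2: (0.691 + 0.216)/(1 + 0.691×0.216) = 0.9070/1.14926 = 0.789206
Compose boost 3: (0.186 + 0.789206)/(1 + 0.186×0.789206) = 0.975206/1.14679 = 0.8504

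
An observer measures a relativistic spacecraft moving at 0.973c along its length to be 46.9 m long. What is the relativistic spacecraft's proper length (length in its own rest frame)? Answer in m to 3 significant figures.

γ = 1/√(1 − 0.973²) = 4.3327
L₀ = γL = 4.3327 × 46.9 = 203 m

L₀ ≈ 203 m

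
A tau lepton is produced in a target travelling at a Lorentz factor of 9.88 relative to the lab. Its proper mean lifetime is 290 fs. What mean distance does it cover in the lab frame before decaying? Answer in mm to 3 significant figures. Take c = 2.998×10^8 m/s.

β = √(1 − 1/γ²) = √(1 − 1/9.88²) = 0.99486
Dilated lifetime: Δt = γτ₀ = 9.88 × 290 fs = 2865.2 fs
d = vΔt = 0.99486c × 2865.2 fs = 2.9826×10^8 m/s × 2.8652×10^-12 s = 0.855 mm

d ≈ 0.855 mm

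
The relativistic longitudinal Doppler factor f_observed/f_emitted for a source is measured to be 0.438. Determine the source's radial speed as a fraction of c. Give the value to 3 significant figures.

β ≈ 0.678

f_obs/f_src = √((1−β)/(1+β)) = 0.438  ⇒  (1−β)/(1+β) = 0.19184
β = |1 − D²|/(1 + D²) = |1 − 0.19184|/(1 + 0.19184) = 0.678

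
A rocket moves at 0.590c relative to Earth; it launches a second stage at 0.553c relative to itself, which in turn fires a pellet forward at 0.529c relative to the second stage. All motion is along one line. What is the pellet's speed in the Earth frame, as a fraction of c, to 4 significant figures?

Compose boost 2: (0.553 + 0.590)/(1 + 0.553×0.590) = 1.143/1.32627 = 0.861815
Compose boost 3: (0.529 + 0.861815)/(1 + 0.529×0.861815) = 1.39082/1.45590 = 0.9553

u ≈ 0.9553c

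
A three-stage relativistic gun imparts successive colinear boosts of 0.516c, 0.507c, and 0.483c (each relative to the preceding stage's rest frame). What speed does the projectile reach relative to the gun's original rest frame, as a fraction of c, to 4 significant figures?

Compose boost 2: (0.507 + 0.516)/(1 + 0.507×0.516) = 1.023/1.26161 = 0.810867
Compose boost 3: (0.483 + 0.810867)/(1 + 0.483×0.810867) = 1.29387/1.39165 = 0.9297

u ≈ 0.9297c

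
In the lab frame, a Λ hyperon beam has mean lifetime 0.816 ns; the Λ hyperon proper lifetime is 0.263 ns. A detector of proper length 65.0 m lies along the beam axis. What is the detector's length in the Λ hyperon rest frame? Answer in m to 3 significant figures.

Time dilation ⇒ γ = Δt/τ₀ = 0.816/0.263 = 3.1027
Length contraction: L = L₀/γ = 65.0/3.1027 = 20.9 m

L ≈ 20.9 m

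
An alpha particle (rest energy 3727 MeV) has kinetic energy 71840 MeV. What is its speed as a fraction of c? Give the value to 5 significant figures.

β ≈ 0.99878

γ = 1 + K/(m₀c²) = 1 + 71840/3727 = 20.27556
β = √(1 − 1/γ²) = 0.99878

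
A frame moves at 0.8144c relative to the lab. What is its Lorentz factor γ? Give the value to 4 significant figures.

γ ≈ 1.723

γ = 1/√(1 − β²) = 1/√(1 − 0.8144²) = 1/√(0.336753) = 1.723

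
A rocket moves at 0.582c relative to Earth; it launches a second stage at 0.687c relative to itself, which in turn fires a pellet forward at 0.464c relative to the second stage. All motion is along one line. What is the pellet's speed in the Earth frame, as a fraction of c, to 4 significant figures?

u ≈ 0.9647c

Compose boost 2: (0.687 + 0.582)/(1 + 0.687×0.582) = 1.269/1.39983 = 0.906536
Compose boost 3: (0.464 + 0.906536)/(1 + 0.464×0.906536) = 1.37054/1.42063 = 0.9647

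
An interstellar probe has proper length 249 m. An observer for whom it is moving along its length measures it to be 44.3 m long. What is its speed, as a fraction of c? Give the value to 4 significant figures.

γ = L₀/L = 249/44.3 = 5.62077
β = √(1 − 1/γ²) = 0.9840

β ≈ 0.9840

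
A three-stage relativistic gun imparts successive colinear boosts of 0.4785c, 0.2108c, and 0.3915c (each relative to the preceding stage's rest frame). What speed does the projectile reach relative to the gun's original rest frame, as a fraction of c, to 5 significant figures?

Compose boost 2: (0.2108 + 0.4785)/(1 + 0.2108×0.4785) = 0.68930/1.100868 = 0.6261424
Compose boost 3: (0.3915 + 0.6261424)/(1 + 0.3915×0.6261424) = 1.017642/1.245135 = 0.81729

u ≈ 0.81729c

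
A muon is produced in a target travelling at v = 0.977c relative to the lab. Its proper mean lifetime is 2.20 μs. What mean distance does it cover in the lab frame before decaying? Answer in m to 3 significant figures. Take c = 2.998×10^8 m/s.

d ≈ 3020 m

γ = 1/√(1 − 0.977²) = 4.6896
Dilated lifetime: Δt = γτ₀ = 4.6896 × 2.20 μs = 10.317 μs
d = vΔt = 0.977c × 10.317 μs = 2.9290×10^8 m/s × 1.0317×10^-5 s = 3020 m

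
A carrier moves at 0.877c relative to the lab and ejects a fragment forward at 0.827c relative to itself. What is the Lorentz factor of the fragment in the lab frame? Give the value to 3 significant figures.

u_lab = (0.827 + 0.877)/(1 + 0.827×0.877) = 1.704/1.72528 = 0.987666
γ = 1/√(1 − 0.987666²) = 6.39

γ ≈ 6.39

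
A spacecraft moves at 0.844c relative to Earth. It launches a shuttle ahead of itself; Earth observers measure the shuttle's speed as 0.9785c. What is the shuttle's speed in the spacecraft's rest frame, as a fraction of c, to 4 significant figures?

Inverse velocity addition: u' = (u − v)/(1 − uv/c²)
= (0.9785 − 0.844)/(1 − 0.9785×0.844) = 0.1345/0.174146 = 0.7723

u' ≈ 0.7723c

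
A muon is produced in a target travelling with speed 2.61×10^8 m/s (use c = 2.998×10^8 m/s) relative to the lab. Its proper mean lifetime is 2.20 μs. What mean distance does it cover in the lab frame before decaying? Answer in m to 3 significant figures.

d ≈ 1170 m

β = v/c = 2.61×10^8 / 2.998×10^8 = 0.87058
γ = 1/√(1 − 0.87058²) = 2.0324
Dilated lifetime: Δt = γτ₀ = 2.0324 × 2.20 μs = 4.4713 μs
d = vΔt = 0.87058c × 4.4713 μs = 2.6100×10^8 m/s × 4.4713×10^-6 s = 1170 m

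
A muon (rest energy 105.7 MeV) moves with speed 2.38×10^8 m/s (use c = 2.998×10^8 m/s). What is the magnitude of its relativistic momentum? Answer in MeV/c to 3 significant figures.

p ≈ 138 MeV/c

β = v/c = 2.38×10^8 / 2.998×10^8 = 0.79386
γ = 1/√(1 − 0.79386²) = 1.6445
p = γβm₀c = 1.6445 × 0.79386 × 105.7 MeV/c = 138 MeV/c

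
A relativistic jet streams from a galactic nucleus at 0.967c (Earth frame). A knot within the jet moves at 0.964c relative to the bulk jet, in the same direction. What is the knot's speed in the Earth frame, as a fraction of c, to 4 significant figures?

Relativistic velocity addition: u = (u' + v)/(1 + u'v/c²)
= (0.964 + 0.967)/(1 + 0.964×0.967) = 1.931/1.93219 = 0.9994

u ≈ 0.9994c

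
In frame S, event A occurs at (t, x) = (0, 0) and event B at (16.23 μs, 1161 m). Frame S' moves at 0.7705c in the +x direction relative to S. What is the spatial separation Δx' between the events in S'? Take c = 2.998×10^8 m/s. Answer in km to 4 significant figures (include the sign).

γ = 1/√(1 − 0.7705²) = 1.56878
Δx' = γ(Δx − vΔt) = 1.56878 × (1161 m − 0.7705×(2.998×10^8 m/s)×16.23×10^-6 s)
= 1.56878 × (-2588.06 m) = -4.060 km

Δx' ≈ -4.060 km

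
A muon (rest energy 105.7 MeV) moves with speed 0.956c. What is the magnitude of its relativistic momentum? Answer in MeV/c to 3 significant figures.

γ = 1/√(1 − 0.956²) = 3.4087
p = γβm₀c = 3.4087 × 0.956 × 105.7 MeV/c = 344 MeV/c

p ≈ 344 MeV/c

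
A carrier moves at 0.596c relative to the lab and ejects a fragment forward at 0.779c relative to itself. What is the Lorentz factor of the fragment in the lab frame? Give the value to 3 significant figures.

u_lab = (0.779 + 0.596)/(1 + 0.779×0.596) = 1.375/1.46428 = 0.939025
γ = 1/√(1 − 0.939025²) = 2.91

γ ≈ 2.91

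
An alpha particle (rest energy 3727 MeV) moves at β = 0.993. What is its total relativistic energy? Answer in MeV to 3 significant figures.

γ = 1/√(1 − 0.993²) = 8.4664
E = γm₀c² = 8.4664 × 3727 MeV = 31600 MeV

E ≈ 31600 MeV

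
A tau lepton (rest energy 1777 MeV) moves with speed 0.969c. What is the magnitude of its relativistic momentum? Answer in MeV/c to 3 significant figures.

p ≈ 6970 MeV/c

γ = 1/√(1 − 0.969²) = 4.0476
p = γβm₀c = 4.0476 × 0.969 × 1777 MeV/c = 6970 MeV/c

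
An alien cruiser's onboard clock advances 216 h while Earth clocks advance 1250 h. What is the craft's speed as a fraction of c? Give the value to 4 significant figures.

β ≈ 0.9850

γ = Δt/τ₀ = 1250/216 = 5.78704
β = √(1 − 1/γ²) = √(1 − 1/5.78704²) = 0.9850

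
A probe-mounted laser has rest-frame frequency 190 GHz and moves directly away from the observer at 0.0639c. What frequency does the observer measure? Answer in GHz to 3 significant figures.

f_obs ≈ 178 GHz

Relativistic Doppler: f_obs = f_src √((1−β)/(1+β))
= 190 × √(0.93610/1.0639) = 190 × 0.93802 = 178 GHz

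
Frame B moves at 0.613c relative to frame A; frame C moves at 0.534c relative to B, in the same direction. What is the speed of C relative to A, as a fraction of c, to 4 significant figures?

u ≈ 0.8641c

Compose boost 2: (0.534 + 0.613)/(1 + 0.534×0.613) = 1.147/1.32734 = 0.8641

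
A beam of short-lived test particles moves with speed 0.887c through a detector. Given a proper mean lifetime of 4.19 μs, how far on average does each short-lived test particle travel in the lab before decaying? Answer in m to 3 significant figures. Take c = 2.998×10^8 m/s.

d ≈ 2410 m

γ = 1/√(1 − 0.887²) = 2.1656
Dilated lifetime: Δt = γτ₀ = 2.1656 × 4.19 μs = 9.0738 μs
d = vΔt = 0.887c × 9.0738 μs = 2.6592×10^8 m/s × 9.0738×10^-6 s = 2410 m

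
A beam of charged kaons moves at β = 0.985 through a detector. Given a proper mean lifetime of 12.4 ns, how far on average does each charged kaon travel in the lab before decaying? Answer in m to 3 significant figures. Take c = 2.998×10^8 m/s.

d ≈ 21.2 m

γ = 1/√(1 − 0.985²) = 5.7953
Dilated lifetime: Δt = γτ₀ = 5.7953 × 12.4 ns = 71.861 ns
d = vΔt = 0.985c × 71.861 ns = 2.9530×10^8 m/s × 7.1861×10^-8 s = 21.2 m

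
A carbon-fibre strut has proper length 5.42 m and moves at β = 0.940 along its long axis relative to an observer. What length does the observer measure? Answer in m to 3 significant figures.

L ≈ 1.85 m

γ = 1/√(1 − 0.940²) = 2.9311
Length contraction: L = L₀/γ = 5.42/2.9311 = 1.85 m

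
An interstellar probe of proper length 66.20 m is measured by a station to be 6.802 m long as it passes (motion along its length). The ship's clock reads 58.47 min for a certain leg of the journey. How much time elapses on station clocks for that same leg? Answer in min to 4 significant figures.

Length contraction ⇒ γ = L₀/L = 66.20/6.802 = 9.73243
Time dilation: Δt = γτ₀ = 9.73243 × 58.47 min = 569.1 min

Δt ≈ 569.1 min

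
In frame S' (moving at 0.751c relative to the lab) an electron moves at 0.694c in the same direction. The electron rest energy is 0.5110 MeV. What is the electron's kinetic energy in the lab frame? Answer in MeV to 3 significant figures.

u_lab = (0.694 + 0.751)/(1 + 0.694×0.751) = 0.949912
γ = 1/√(1 − 0.949912²) = 3.1998
K = (γ − 1)m₀c² = (3.1998 − 1) × 0.5110 = 2.1998 × 0.5110 = 1.12 MeV

K ≈ 1.12 MeV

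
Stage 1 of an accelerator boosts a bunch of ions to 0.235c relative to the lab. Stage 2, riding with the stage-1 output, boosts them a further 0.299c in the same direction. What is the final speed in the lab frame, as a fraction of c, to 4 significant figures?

u ≈ 0.4989c

Compose boost 2: (0.299 + 0.235)/(1 + 0.299×0.235) = 0.5340/1.07027 = 0.4989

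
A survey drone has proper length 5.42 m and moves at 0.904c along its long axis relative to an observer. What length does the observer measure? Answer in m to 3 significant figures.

L ≈ 2.32 m

γ = 1/√(1 − 0.904²) = 2.3390
Length contraction: L = L₀/γ = 5.42/2.3390 = 2.32 m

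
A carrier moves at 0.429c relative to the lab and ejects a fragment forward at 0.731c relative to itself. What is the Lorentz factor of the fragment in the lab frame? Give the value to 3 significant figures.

γ ≈ 2.13

u_lab = (0.731 + 0.429)/(1 + 0.731×0.429) = 1.160/1.31360 = 0.883070
γ = 1/√(1 − 0.883070²) = 2.13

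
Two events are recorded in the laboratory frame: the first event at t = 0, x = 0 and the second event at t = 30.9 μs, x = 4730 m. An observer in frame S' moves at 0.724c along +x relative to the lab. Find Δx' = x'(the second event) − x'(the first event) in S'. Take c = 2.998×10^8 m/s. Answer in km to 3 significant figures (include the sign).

γ = 1/√(1 − 0.724²) = 1.4497
Δx' = γ(Δx − vΔt) = 1.4497 × (4730 m − 0.724×(2.998×10^8 m/s)×30.9×10^-6 s)
= 1.4497 × (-1977.0 m) = -2.87 km

Δx' ≈ -2.87 km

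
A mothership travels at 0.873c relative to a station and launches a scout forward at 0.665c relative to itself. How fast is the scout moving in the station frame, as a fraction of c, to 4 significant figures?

u ≈ 0.9731c

Compose boost 2: (0.665 + 0.873)/(1 + 0.665×0.873) = 1.538/1.58054 = 0.9731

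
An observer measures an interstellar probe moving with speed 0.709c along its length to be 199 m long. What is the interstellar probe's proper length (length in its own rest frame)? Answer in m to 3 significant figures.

L₀ ≈ 282 m

γ = 1/√(1 − 0.709²) = 1.4180
L₀ = γL = 1.4180 × 199 = 282 m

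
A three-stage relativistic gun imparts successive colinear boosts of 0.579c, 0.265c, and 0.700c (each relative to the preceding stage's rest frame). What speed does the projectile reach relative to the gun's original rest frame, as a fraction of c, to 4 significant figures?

Compose boost 2: (0.265 + 0.579)/(1 + 0.265×0.579) = 0.8440/1.15343 = 0.731727
Compose boost 3: (0.700 + 0.731727)/(1 + 0.700×0.731727) = 1.43173/1.51221 = 0.9468

u ≈ 0.9468c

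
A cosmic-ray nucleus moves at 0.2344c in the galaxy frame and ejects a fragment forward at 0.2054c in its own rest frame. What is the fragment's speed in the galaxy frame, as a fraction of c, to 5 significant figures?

Compose boost 2: (0.2054 + 0.2344)/(1 + 0.2054×0.2344) = 0.43980/1.048146 = 0.41960

u ≈ 0.41960c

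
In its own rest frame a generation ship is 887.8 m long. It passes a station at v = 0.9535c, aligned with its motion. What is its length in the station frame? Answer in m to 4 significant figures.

γ = 1/√(1 − 0.9535²) = 3.31793
Length contraction: L = L₀/γ = 887.8/3.31793 = 267.6 m

L ≈ 267.6 m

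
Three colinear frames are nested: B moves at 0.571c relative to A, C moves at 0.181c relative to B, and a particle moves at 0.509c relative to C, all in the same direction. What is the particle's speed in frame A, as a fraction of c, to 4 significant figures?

Compose boost 2: (0.181 + 0.571)/(1 + 0.181×0.571) = 0.7520/1.10335 = 0.681560
Compose boost 3: (0.509 + 0.681560)/(1 + 0.509×0.681560) = 1.19056/1.34691 = 0.8839

u ≈ 0.8839c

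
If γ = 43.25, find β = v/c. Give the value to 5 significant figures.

β = √(1 − 1/γ²) = √(1 − 1/43.25²) = √(0.9994654) = 0.99973

β ≈ 0.99973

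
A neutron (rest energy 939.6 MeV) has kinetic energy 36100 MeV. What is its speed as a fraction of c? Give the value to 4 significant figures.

γ = 1 + K/(m₀c²) = 1 + 36100/939.6 = 39.4206
β = √(1 − 1/γ²) = 0.9997

β ≈ 0.9997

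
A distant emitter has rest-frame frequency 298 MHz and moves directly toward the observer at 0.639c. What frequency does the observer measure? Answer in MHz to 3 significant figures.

f_obs ≈ 635 MHz

Relativistic Doppler: f_obs = f_src √((1+β)/(1−β))
= 298 × √(1.6390/0.36100) = 298 × 2.1308 = 635 MHz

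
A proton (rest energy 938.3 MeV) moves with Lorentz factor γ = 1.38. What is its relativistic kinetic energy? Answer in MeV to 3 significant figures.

γ = 1.38 (given)
K = (γ − 1)m₀c² = (1.38 − 1) × 938.3 MeV = 0.38000 × 938.3 MeV = 357 MeV

K ≈ 357 MeV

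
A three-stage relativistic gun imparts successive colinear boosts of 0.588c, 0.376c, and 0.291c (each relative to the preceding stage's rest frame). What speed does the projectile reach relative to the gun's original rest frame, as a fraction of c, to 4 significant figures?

Compose boost 2: (0.376 + 0.588)/(1 + 0.376×0.588) = 0.9640/1.22109 = 0.789460
Compose boost 3: (0.291 + 0.789460)/(1 + 0.291×0.789460) = 1.08046/1.22973 = 0.8786

u ≈ 0.8786c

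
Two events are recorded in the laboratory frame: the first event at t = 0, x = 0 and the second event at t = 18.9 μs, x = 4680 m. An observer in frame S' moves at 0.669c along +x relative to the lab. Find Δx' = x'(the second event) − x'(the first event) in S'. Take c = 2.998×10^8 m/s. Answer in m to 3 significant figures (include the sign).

γ = 1/√(1 − 0.669²) = 1.3454
Δx' = γ(Δx − vΔt) = 1.3454 × (4680 m − 0.669×(2.998×10^8 m/s)×18.9×10^-6 s)
= 1.3454 × (889.30 m) = 1200 m

Δx' ≈ 1200 m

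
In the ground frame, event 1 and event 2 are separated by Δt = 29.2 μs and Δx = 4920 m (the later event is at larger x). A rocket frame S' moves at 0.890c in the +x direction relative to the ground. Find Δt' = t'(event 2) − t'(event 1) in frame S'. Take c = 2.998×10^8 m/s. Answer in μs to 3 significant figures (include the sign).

γ = 1/√(1 − 0.890²) = 2.1932
Δt' = γ(Δt − vΔx/c²) = 2.1932 × (29.2 μs − 0.890×4920 m / (2.998×10^8 m/s))
= 2.1932 × (14.594 μs) = 32.0 μs

Δt' ≈ 32.0 μs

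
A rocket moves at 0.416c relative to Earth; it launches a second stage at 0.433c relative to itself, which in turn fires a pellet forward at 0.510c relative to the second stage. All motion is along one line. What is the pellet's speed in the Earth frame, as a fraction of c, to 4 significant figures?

Compose boost 2: (0.433 + 0.416)/(1 + 0.433×0.416) = 0.8490/1.18013 = 0.719413
Compose boost 3: (0.510 + 0.719413)/(1 + 0.510×0.719413) = 1.22941/1.36690 = 0.8994

u ≈ 0.8994c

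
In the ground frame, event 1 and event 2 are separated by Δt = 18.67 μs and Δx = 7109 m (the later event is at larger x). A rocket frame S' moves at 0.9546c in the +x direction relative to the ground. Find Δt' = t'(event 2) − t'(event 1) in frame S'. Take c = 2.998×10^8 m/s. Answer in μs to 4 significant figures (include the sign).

γ = 1/√(1 − 0.9546²) = 3.35694
Δt' = γ(Δt − vΔx/c²) = 3.35694 × (18.67 μs − 0.9546×7109 m / (2.998×10^8 m/s))
= 3.35694 × (-3.96593 μs) = -13.31 μs

Δt' ≈ -13.31 μs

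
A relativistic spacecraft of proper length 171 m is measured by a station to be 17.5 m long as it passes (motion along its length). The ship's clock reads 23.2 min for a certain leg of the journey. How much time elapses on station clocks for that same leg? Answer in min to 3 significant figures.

Δt ≈ 227 min

Length contraction ⇒ γ = L₀/L = 171/17.5 = 9.7714
Time dilation: Δt = γτ₀ = 9.7714 × 23.2 min = 227 min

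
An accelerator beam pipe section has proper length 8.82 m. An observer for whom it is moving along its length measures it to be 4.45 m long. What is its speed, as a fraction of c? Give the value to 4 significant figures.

β ≈ 0.8634

γ = L₀/L = 8.82/4.45 = 1.98202
β = √(1 − 1/γ²) = 0.8634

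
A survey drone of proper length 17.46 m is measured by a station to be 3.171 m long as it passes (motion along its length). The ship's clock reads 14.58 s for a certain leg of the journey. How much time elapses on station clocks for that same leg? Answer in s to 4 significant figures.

Length contraction ⇒ γ = L₀/L = 17.46/3.171 = 5.50615
Time dilation: Δt = γτ₀ = 5.50615 × 14.58 s = 80.28 s

Δt ≈ 80.28 s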